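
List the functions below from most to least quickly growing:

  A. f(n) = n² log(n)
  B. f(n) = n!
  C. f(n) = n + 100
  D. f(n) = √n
B > A > C > D

Comparing growth rates:
B = n! is O(n!)
A = n² log(n) is O(n² log n)
C = n + 100 is O(n)
D = √n is O(√n)

Therefore, the order from fastest to slowest is: B > A > C > D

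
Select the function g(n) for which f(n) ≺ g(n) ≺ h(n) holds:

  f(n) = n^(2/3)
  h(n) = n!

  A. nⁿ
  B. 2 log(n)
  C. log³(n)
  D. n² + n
D

We need g(n) with n^(2/3) = o(g(n)) and g(n) = o(n!), i.e. O(n^(2/3)) ≺ g ≺ O(n!).
Check each option:
  A. nⁿ — O(nⁿ) does not grow strictly slower than h(n)
  B. 2 log(n) — O(log n) does not grow strictly faster than f(n)
  C. log³(n) — O(log³ n) does not grow strictly faster than f(n)
  D. n² + n — O(n²) is strictly between O(n^(2/3)) and O(n!) ✓

Only option D (n² + n) lies strictly between.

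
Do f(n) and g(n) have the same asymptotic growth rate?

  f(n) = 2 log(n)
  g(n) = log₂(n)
True

f(n) = 2 log(n) and g(n) = log₂(n) are both O(log n).
Since they have the same asymptotic growth rate, f(n) = Θ(g(n)) is true.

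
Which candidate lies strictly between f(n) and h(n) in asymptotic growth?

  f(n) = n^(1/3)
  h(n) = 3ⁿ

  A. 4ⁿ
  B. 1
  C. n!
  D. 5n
D

We need g(n) with n^(1/3) = o(g(n)) and g(n) = o(3ⁿ), i.e. O(n^(1/3)) ≺ g ≺ O(3ⁿ).
Check each option:
  A. 4ⁿ — O(4ⁿ) does not grow strictly slower than h(n)
  B. 1 — O(1) does not grow strictly faster than f(n)
  C. n! — O(n!) does not grow strictly slower than h(n)
  D. 5n — O(n) is strictly between O(n^(1/3)) and O(3ⁿ) ✓

Only option D (5n) lies strictly between.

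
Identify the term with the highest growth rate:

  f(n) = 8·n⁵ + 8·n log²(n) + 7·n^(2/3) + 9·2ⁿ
9·2ⁿ

Looking at each term:
  - 8·n⁵ is O(n⁵)
  - 8·n log²(n) is O(n log² n)
  - 7·n^(2/3) is O(n^(2/3))
  - 9·2ⁿ is O(2ⁿ)

The term 9·2ⁿ (O(2ⁿ)) grows fastest and dominates all others.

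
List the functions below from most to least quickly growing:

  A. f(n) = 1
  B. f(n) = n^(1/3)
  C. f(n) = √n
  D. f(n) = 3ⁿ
D > C > B > A

Comparing growth rates:
D = 3ⁿ is O(3ⁿ)
C = √n is O(√n)
B = n^(1/3) is O(n^(1/3))
A = 1 is O(1)

Therefore, the order from fastest to slowest is: D > C > B > A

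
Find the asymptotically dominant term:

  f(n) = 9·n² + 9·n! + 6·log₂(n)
9·n!

Looking at each term:
  - 9·n² is O(n²)
  - 9·n! is O(n!)
  - 6·log₂(n) is O(log n)

The term 9·n! (O(n!)) grows fastest and dominates all others.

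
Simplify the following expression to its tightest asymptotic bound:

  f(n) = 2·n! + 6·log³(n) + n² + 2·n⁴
Θ(n!)

Order the terms by growth rate: 6·log³(n) ≺ n² ≺ 2·n⁴ ≺ 2·n!.
The fastest-growing term 2·n! dominates as n → ∞; dropping its constant factor gives Θ(n!).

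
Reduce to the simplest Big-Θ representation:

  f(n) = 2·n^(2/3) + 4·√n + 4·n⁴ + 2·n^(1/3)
Θ(n⁴)

Order the terms by growth rate: 2·n^(1/3) ≺ 4·√n ≺ 2·n^(2/3) ≺ 4·n⁴.
The fastest-growing term 4·n⁴ dominates as n → ∞; dropping its constant factor gives Θ(n⁴).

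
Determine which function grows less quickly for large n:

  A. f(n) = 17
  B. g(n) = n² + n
A

f(n) = 17 is O(1), while g(n) = n² + n is O(n²).
Since O(1) grows slower than O(n²), f(n) is dominated.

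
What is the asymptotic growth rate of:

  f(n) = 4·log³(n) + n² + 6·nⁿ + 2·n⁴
Θ(nⁿ)

Order the terms by growth rate: 4·log³(n) ≺ n² ≺ 2·n⁴ ≺ 6·nⁿ.
The fastest-growing term 6·nⁿ dominates as n → ∞; dropping its constant factor gives Θ(nⁿ).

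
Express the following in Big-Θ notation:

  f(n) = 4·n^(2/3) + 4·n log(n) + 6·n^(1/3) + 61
Θ(n log n)

Order the terms by growth rate: 61 ≺ 6·n^(1/3) ≺ 4·n^(2/3) ≺ 4·n log(n).
The fastest-growing term 4·n log(n) dominates as n → ∞; dropping its constant factor gives Θ(n log n).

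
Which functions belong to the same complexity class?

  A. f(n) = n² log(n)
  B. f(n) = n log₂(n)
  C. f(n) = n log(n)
B and C

Examining each function:
  A. n² log(n) is O(n² log n)
  B. n log₂(n) is O(n log n)
  C. n log(n) is O(n log n)

Functions B and C both have the same complexity class.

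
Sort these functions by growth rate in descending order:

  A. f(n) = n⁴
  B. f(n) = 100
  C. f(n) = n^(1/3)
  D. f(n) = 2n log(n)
A > D > C > B

Comparing growth rates:
A = n⁴ is O(n⁴)
D = 2n log(n) is O(n log n)
C = n^(1/3) is O(n^(1/3))
B = 100 is O(1)

Therefore, the order from fastest to slowest is: A > D > C > B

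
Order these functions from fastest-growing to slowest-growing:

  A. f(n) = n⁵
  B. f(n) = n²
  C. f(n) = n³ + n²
A > C > B

Comparing growth rates:
A = n⁵ is O(n⁵)
C = n³ + n² is O(n³)
B = n² is O(n²)

Therefore, the order from fastest to slowest is: A > C > B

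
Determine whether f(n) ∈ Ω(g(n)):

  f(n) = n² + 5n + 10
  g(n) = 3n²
True

f(n) = n² + 5n + 10 and g(n) = 3n² are both O(n²).
Big-Ω permits equal growth rates (f ≥ c·g for some c > 0), so f(n) = Ω(g(n)) is true.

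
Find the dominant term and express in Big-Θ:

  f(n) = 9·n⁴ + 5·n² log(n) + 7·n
Θ(n⁴)

Order the terms by growth rate: 7·n ≺ 5·n² log(n) ≺ 9·n⁴.
The fastest-growing term 9·n⁴ dominates as n → ∞; dropping its constant factor gives Θ(n⁴).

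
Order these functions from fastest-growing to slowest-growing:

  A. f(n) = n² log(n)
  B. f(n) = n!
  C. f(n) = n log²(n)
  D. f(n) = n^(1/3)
B > A > C > D

Comparing growth rates:
B = n! is O(n!)
A = n² log(n) is O(n² log n)
C = n log²(n) is O(n log² n)
D = n^(1/3) is O(n^(1/3))

Therefore, the order from fastest to slowest is: B > A > C > D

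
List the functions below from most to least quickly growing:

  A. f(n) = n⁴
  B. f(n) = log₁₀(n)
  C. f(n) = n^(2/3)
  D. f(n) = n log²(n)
A > D > C > B

Comparing growth rates:
A = n⁴ is O(n⁴)
D = n log²(n) is O(n log² n)
C = n^(2/3) is O(n^(2/3))
B = log₁₀(n) is O(log n)

Therefore, the order from fastest to slowest is: A > D > C > B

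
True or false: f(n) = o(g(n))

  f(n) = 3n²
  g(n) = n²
False

f(n) = 3n² is O(n²), and g(n) = n² is O(n²).
Since they have the same growth rate, f(n) = o(g(n)) is false.
(f = o(g) requires f to grow strictly slower, not equal.)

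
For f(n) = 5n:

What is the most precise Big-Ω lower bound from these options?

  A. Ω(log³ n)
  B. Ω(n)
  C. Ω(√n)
B

f(n) = 5n is Ω(n).
All listed options are valid Big-Ω bounds (lower bounds),
but Ω(n) is the tightest (largest valid bound).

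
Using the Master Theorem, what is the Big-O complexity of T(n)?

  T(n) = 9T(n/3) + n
Θ(n²)

Master Theorem: a = 9, b = 3, f(n) = n.
Compute the critical exponent d = log₃(9) = 2.
Compare f(n) = Θ(n) against n^d:
  k = 1 < d = 2, so f(n) = O(n^(d-ε)) — Case 1.
  The recursion cost dominates: T(n) = Θ(n^d) = Θ(n²).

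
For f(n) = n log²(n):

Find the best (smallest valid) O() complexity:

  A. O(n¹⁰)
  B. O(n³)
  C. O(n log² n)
C

f(n) = n log²(n) is O(n log² n).
All listed options are valid Big-O bounds (upper bounds),
but O(n log² n) is the tightest (smallest valid bound).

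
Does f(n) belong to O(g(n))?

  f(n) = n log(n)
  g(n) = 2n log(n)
True

f(n) = n log(n) and g(n) = 2n log(n) are both O(n log n).
Big-O permits equal growth rates (f ≤ c·g for some c), so f(n) = O(g(n)) is true.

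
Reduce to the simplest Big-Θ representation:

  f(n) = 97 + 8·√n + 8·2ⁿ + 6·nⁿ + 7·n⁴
Θ(nⁿ)

Order the terms by growth rate: 97 ≺ 8·√n ≺ 7·n⁴ ≺ 8·2ⁿ ≺ 6·nⁿ.
The fastest-growing term 6·nⁿ dominates as n → ∞; dropping its constant factor gives Θ(nⁿ).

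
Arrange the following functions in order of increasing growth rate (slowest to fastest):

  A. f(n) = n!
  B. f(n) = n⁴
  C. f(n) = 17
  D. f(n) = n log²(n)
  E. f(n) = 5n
C < E < D < B < A

Comparing growth rates:
C = 17 is O(1)
E = 5n is O(n)
D = n log²(n) is O(n log² n)
B = n⁴ is O(n⁴)
A = n! is O(n!)

Therefore, the order from slowest to fastest is: C < E < D < B < A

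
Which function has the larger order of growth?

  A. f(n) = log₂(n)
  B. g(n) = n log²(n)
B

f(n) = log₂(n) is O(log n), while g(n) = n log²(n) is O(n log² n).
Since O(n log² n) grows faster than O(log n), g(n) dominates.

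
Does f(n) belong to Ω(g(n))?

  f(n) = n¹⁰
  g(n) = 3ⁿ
False

f(n) = n¹⁰ is O(n¹⁰), and g(n) = 3ⁿ is O(3ⁿ).
Since O(n¹⁰) grows slower than O(3ⁿ), f(n) = Ω(g(n)) is false.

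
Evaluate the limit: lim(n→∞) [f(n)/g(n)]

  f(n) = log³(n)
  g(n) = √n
0

Since log³(n) (O(log³ n)) grows slower than √n (O(√n)),
the ratio f(n)/g(n) → 0 as n → ∞.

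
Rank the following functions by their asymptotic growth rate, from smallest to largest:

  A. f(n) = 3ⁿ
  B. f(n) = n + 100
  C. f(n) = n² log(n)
B < C < A

Comparing growth rates:
B = n + 100 is O(n)
C = n² log(n) is O(n² log n)
A = 3ⁿ is O(3ⁿ)

Therefore, the order from slowest to fastest is: B < C < A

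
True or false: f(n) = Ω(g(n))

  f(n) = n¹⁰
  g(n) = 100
True

f(n) = n¹⁰ is O(n¹⁰), and g(n) = 100 is O(1).
Since O(n¹⁰) grows at least as fast as O(1), f(n) = Ω(g(n)) is true.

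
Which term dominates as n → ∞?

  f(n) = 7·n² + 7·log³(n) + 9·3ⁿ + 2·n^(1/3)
9·3ⁿ

Looking at each term:
  - 7·n² is O(n²)
  - 7·log³(n) is O(log³ n)
  - 9·3ⁿ is O(3ⁿ)
  - 2·n^(1/3) is O(n^(1/3))

The term 9·3ⁿ (O(3ⁿ)) grows fastest and dominates all others.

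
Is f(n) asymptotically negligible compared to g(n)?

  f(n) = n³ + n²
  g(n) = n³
False

f(n) = n³ + n² is O(n³), and g(n) = n³ is O(n³).
Since they have the same growth rate, f(n) = o(g(n)) is false.
(f = o(g) requires f to grow strictly slower, not equal.)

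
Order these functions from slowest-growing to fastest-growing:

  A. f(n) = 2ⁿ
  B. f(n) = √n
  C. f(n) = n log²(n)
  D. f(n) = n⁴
B < C < D < A

Comparing growth rates:
B = √n is O(√n)
C = n log²(n) is O(n log² n)
D = n⁴ is O(n⁴)
A = 2ⁿ is O(2ⁿ)

Therefore, the order from slowest to fastest is: B < C < D < A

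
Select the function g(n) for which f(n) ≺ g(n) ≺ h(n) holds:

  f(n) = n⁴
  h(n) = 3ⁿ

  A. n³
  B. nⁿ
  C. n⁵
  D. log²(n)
C

We need g(n) with n⁴ = o(g(n)) and g(n) = o(3ⁿ), i.e. O(n⁴) ≺ g ≺ O(3ⁿ).
Check each option:
  A. n³ — O(n³) does not grow strictly faster than f(n)
  B. nⁿ — O(nⁿ) does not grow strictly slower than h(n)
  C. n⁵ — O(n⁵) is strictly between O(n⁴) and O(3ⁿ) ✓
  D. log²(n) — O(log² n) does not grow strictly faster than f(n)

Only option C (n⁵) lies strictly between.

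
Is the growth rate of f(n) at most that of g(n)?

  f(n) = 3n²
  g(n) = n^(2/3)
False

f(n) = 3n² is O(n²), and g(n) = n^(2/3) is O(n^(2/3)).
Since O(n²) grows faster than O(n^(2/3)), f(n) = O(g(n)) is false.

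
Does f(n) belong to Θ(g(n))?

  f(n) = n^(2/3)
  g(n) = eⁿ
False

f(n) = n^(2/3) is O(n^(2/3)), and g(n) = eⁿ is O(eⁿ).
Since they have different growth rates, f(n) = Θ(g(n)) is false.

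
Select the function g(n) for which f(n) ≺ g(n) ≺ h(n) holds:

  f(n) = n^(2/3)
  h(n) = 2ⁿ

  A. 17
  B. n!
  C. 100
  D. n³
D

We need g(n) with n^(2/3) = o(g(n)) and g(n) = o(2ⁿ), i.e. O(n^(2/3)) ≺ g ≺ O(2ⁿ).
Check each option:
  A. 17 — O(1) does not grow strictly faster than f(n)
  B. n! — O(n!) does not grow strictly slower than h(n)
  C. 100 — O(1) does not grow strictly faster than f(n)
  D. n³ — O(n³) is strictly between O(n^(2/3)) and O(2ⁿ) ✓

Only option D (n³) lies strictly between.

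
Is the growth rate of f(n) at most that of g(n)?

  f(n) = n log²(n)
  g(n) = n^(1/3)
False

f(n) = n log²(n) is O(n log² n), and g(n) = n^(1/3) is O(n^(1/3)).
Since O(n log² n) grows faster than O(n^(1/3)), f(n) = O(g(n)) is false.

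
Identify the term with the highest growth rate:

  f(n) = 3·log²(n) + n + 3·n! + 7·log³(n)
3·n!

Looking at each term:
  - 3·log²(n) is O(log² n)
  - n is O(n)
  - 3·n! is O(n!)
  - 7·log³(n) is O(log³ n)

The term 3·n! (O(n!)) grows fastest and dominates all others.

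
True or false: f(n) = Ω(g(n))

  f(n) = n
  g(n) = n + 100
True

f(n) = n and g(n) = n + 100 are both O(n).
Big-Ω permits equal growth rates (f ≥ c·g for some c > 0), so f(n) = Ω(g(n)) is true.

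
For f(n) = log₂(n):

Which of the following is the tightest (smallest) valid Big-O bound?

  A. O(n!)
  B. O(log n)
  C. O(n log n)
B

f(n) = log₂(n) is O(log n).
All listed options are valid Big-O bounds (upper bounds),
but O(log n) is the tightest (smallest valid bound).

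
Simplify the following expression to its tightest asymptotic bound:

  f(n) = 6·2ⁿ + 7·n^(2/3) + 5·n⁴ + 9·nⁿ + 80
Θ(nⁿ)

Order the terms by growth rate: 80 ≺ 7·n^(2/3) ≺ 5·n⁴ ≺ 6·2ⁿ ≺ 9·nⁿ.
The fastest-growing term 9·nⁿ dominates as n → ∞; dropping its constant factor gives Θ(nⁿ).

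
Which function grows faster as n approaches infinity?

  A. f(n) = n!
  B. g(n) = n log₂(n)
A

f(n) = n! is O(n!), while g(n) = n log₂(n) is O(n log n).
Since O(n!) grows faster than O(n log n), f(n) dominates.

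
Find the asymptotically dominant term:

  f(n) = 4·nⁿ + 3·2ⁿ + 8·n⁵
4·nⁿ

Looking at each term:
  - 4·nⁿ is O(nⁿ)
  - 3·2ⁿ is O(2ⁿ)
  - 8·n⁵ is O(n⁵)

The term 4·nⁿ (O(nⁿ)) grows fastest and dominates all others.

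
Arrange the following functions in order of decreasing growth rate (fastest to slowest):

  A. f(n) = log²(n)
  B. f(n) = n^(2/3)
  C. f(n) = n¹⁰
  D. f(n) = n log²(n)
C > D > B > A

Comparing growth rates:
C = n¹⁰ is O(n¹⁰)
D = n log²(n) is O(n log² n)
B = n^(2/3) is O(n^(2/3))
A = log²(n) is O(log² n)

Therefore, the order from fastest to slowest is: C > D > B > A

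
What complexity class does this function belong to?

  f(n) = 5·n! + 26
O(n!)

The dominant term in 5·n! + 26 is 5·n!, which is Θ(n!).
Lower-order terms (26) are asymptotically negligible.
Constants are absorbed, so the tightest bound is O(n!).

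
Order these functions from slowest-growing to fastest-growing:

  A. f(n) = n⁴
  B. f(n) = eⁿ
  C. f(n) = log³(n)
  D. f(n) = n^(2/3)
C < D < A < B

Comparing growth rates:
C = log³(n) is O(log³ n)
D = n^(2/3) is O(n^(2/3))
A = n⁴ is O(n⁴)
B = eⁿ is O(eⁿ)

Therefore, the order from slowest to fastest is: C < D < A < B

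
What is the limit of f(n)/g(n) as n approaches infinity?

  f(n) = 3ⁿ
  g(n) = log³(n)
∞

Since 3ⁿ (O(3ⁿ)) grows faster than log³(n) (O(log³ n)),
the ratio f(n)/g(n) → ∞ as n → ∞.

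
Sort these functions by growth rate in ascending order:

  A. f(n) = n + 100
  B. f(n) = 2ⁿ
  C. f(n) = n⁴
A < C < B

Comparing growth rates:
A = n + 100 is O(n)
C = n⁴ is O(n⁴)
B = 2ⁿ is O(2ⁿ)

Therefore, the order from slowest to fastest is: A < C < B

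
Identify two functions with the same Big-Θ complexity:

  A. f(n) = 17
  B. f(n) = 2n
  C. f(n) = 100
A and C

Examining each function:
  A. 17 is O(1)
  B. 2n is O(n)
  C. 100 is O(1)

Functions A and C both have the same complexity class.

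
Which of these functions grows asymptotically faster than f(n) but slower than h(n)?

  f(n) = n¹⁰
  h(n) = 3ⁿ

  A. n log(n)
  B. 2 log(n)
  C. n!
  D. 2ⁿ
D

We need g(n) with n¹⁰ = o(g(n)) and g(n) = o(3ⁿ), i.e. O(n¹⁰) ≺ g ≺ O(3ⁿ).
Check each option:
  A. n log(n) — O(n log n) does not grow strictly faster than f(n)
  B. 2 log(n) — O(log n) does not grow strictly faster than f(n)
  C. n! — O(n!) does not grow strictly slower than h(n)
  D. 2ⁿ — O(2ⁿ) is strictly between O(n¹⁰) and O(3ⁿ) ✓

Only option D (2ⁿ) lies strictly between.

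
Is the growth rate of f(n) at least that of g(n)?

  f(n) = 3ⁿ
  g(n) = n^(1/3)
True

f(n) = 3ⁿ is O(3ⁿ), and g(n) = n^(1/3) is O(n^(1/3)).
Since O(3ⁿ) grows at least as fast as O(n^(1/3)), f(n) = Ω(g(n)) is true.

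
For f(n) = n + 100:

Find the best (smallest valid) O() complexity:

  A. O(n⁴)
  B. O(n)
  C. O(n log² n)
B

f(n) = n + 100 is O(n).
All listed options are valid Big-O bounds (upper bounds),
but O(n) is the tightest (smallest valid bound).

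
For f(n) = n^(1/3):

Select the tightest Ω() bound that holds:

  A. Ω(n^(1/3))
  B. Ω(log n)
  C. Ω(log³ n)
A

f(n) = n^(1/3) is Ω(n^(1/3)).
All listed options are valid Big-Ω bounds (lower bounds),
but Ω(n^(1/3)) is the tightest (largest valid bound).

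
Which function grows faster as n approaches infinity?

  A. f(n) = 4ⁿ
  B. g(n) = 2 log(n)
A

f(n) = 4ⁿ is O(4ⁿ), while g(n) = 2 log(n) is O(log n).
Since O(4ⁿ) grows faster than O(log n), f(n) dominates.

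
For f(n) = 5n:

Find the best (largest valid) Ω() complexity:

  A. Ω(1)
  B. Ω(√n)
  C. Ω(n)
C

f(n) = 5n is Ω(n).
All listed options are valid Big-Ω bounds (lower bounds),
but Ω(n) is the tightest (largest valid bound).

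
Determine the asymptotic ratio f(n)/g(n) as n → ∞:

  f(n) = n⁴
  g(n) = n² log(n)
∞

Since n⁴ (O(n⁴)) grows faster than n² log(n) (O(n² log n)),
the ratio f(n)/g(n) → ∞ as n → ∞.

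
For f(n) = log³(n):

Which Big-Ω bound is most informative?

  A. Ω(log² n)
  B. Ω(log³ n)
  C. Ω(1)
B

f(n) = log³(n) is Ω(log³ n).
All listed options are valid Big-Ω bounds (lower bounds),
but Ω(log³ n) is the tightest (largest valid bound).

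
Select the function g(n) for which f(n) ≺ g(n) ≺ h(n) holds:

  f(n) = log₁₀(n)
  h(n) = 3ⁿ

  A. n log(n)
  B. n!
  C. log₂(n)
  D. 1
A

We need g(n) with log₁₀(n) = o(g(n)) and g(n) = o(3ⁿ), i.e. O(log n) ≺ g ≺ O(3ⁿ).
Check each option:
  A. n log(n) — O(n log n) is strictly between O(log n) and O(3ⁿ) ✓
  B. n! — O(n!) does not grow strictly slower than h(n)
  C. log₂(n) — O(log n) does not grow strictly faster than f(n)
  D. 1 — O(1) does not grow strictly faster than f(n)

Only option A (n log(n)) lies strictly between.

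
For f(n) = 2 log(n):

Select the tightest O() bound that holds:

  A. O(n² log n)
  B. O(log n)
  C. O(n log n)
B

f(n) = 2 log(n) is O(log n).
All listed options are valid Big-O bounds (upper bounds),
but O(log n) is the tightest (smallest valid bound).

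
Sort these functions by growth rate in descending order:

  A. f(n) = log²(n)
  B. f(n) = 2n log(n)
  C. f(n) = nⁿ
C > B > A

Comparing growth rates:
C = nⁿ is O(nⁿ)
B = 2n log(n) is O(n log n)
A = log²(n) is O(log² n)

Therefore, the order from fastest to slowest is: C > B > A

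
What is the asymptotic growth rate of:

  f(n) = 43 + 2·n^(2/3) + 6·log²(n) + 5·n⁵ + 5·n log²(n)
Θ(n⁵)

Order the terms by growth rate: 43 ≺ 6·log²(n) ≺ 2·n^(2/3) ≺ 5·n log²(n) ≺ 5·n⁵.
The fastest-growing term 5·n⁵ dominates as n → ∞; dropping its constant factor gives Θ(n⁵).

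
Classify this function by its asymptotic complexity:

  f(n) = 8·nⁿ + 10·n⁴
O(nⁿ)

The dominant term in 8·nⁿ + 10·n⁴ is 8·nⁿ, which is Θ(nⁿ).
Lower-order terms (10·n⁴) are asymptotically negligible.
Constants are absorbed, so the tightest bound is O(nⁿ).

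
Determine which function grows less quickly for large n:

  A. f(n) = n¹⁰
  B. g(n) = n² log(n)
B

f(n) = n¹⁰ is O(n¹⁰), while g(n) = n² log(n) is O(n² log n).
Since O(n² log n) grows slower than O(n¹⁰), g(n) is dominated.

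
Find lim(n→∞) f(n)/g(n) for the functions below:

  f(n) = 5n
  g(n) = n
5

Since 5n and n have the same growth rate (O(n)),
the ratio converges to a constant: 5.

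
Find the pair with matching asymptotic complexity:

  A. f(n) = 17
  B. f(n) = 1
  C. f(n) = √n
A and B

Examining each function:
  A. 17 is O(1)
  B. 1 is O(1)
  C. √n is O(√n)

Functions A and B both have the same complexity class.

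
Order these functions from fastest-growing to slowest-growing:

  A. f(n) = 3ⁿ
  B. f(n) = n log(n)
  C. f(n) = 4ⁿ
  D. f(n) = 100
C > A > B > D

Comparing growth rates:
C = 4ⁿ is O(4ⁿ)
A = 3ⁿ is O(3ⁿ)
B = n log(n) is O(n log n)
D = 100 is O(1)

Therefore, the order from fastest to slowest is: C > A > B > D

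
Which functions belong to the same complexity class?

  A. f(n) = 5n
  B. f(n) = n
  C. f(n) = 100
A and B

Examining each function:
  A. 5n is O(n)
  B. n is O(n)
  C. 100 is O(1)

Functions A and B both have the same complexity class.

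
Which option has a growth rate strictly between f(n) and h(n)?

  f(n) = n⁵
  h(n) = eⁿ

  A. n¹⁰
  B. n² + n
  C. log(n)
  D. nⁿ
A

We need g(n) with n⁵ = o(g(n)) and g(n) = o(eⁿ), i.e. O(n⁵) ≺ g ≺ O(eⁿ).
Check each option:
  A. n¹⁰ — O(n¹⁰) is strictly between O(n⁵) and O(eⁿ) ✓
  B. n² + n — O(n²) does not grow strictly faster than f(n)
  C. log(n) — O(log n) does not grow strictly faster than f(n)
  D. nⁿ — O(nⁿ) does not grow strictly slower than h(n)

Only option A (n¹⁰) lies strictly between.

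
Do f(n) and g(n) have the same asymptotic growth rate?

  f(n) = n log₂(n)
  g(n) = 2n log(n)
True

f(n) = n log₂(n) and g(n) = 2n log(n) are both O(n log n).
Since they have the same asymptotic growth rate, f(n) = Θ(g(n)) is true.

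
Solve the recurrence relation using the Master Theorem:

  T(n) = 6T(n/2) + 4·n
Θ(n^log₂(6))

Master Theorem: a = 6, b = 2, f(n) = 4·n.
Compute the critical exponent d = log₂(6) = 2.585.
Compare f(n) = Θ(n) against n^d:
  k = 1 < d = 2.585, so f(n) = O(n^(d-ε)) — Case 1.
  The recursion cost dominates: T(n) = Θ(n^d) = Θ(n^log₂(6)).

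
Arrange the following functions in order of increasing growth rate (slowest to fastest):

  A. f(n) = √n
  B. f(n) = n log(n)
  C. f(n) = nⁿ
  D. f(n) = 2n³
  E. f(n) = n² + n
A < B < E < D < C

Comparing growth rates:
A = √n is O(√n)
B = n log(n) is O(n log n)
E = n² + n is O(n²)
D = 2n³ is O(n³)
C = nⁿ is O(nⁿ)

Therefore, the order from slowest to fastest is: A < B < E < D < C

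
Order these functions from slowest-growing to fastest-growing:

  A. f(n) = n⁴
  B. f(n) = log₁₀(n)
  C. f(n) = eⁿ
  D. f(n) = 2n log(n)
B < D < A < C

Comparing growth rates:
B = log₁₀(n) is O(log n)
D = 2n log(n) is O(n log n)
A = n⁴ is O(n⁴)
C = eⁿ is O(eⁿ)

Therefore, the order from slowest to fastest is: B < D < A < C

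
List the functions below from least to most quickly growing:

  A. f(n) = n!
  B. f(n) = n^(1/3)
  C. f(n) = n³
B < C < A

Comparing growth rates:
B = n^(1/3) is O(n^(1/3))
C = n³ is O(n³)
A = n! is O(n!)

Therefore, the order from slowest to fastest is: B < C < A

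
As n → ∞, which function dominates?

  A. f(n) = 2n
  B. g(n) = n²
B

f(n) = 2n is O(n), while g(n) = n² is O(n²).
Since O(n²) grows faster than O(n), g(n) dominates.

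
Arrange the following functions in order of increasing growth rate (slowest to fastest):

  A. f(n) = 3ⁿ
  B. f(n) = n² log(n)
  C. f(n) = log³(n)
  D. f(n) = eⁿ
C < B < D < A

Comparing growth rates:
C = log³(n) is O(log³ n)
B = n² log(n) is O(n² log n)
D = eⁿ is O(eⁿ)
A = 3ⁿ is O(3ⁿ)

Therefore, the order from slowest to fastest is: C < B < D < A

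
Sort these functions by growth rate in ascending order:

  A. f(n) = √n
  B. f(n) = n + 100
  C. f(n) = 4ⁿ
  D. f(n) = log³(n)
D < A < B < C

Comparing growth rates:
D = log³(n) is O(log³ n)
A = √n is O(√n)
B = n + 100 is O(n)
C = 4ⁿ is O(4ⁿ)

Therefore, the order from slowest to fastest is: D < A < B < C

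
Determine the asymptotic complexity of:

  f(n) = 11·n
O(n)

The dominant term in 11·n is 11·n, which is Θ(n).
Constants are absorbed, so the tightest bound is O(n).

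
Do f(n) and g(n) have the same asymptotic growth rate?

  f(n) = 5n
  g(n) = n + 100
True

f(n) = 5n and g(n) = n + 100 are both O(n).
Since they have the same asymptotic growth rate, f(n) = Θ(g(n)) is true.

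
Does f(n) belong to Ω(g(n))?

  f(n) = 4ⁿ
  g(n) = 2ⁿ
True

f(n) = 4ⁿ is O(4ⁿ), and g(n) = 2ⁿ is O(2ⁿ).
Since O(4ⁿ) grows at least as fast as O(2ⁿ), f(n) = Ω(g(n)) is true.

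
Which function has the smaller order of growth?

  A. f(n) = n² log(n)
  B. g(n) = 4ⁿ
A

f(n) = n² log(n) is O(n² log n), while g(n) = 4ⁿ is O(4ⁿ).
Since O(n² log n) grows slower than O(4ⁿ), f(n) is dominated.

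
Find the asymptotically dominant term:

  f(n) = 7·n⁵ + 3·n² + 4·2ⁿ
4·2ⁿ

Looking at each term:
  - 7·n⁵ is O(n⁵)
  - 3·n² is O(n²)
  - 4·2ⁿ is O(2ⁿ)

The term 4·2ⁿ (O(2ⁿ)) grows fastest and dominates all others.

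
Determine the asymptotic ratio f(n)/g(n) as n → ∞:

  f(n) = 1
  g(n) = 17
1/17

Since 1 and 17 have the same growth rate (O(1)),
the ratio converges to a constant: 1/17.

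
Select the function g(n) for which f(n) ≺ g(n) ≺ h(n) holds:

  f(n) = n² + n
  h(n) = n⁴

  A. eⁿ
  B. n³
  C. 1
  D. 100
B

We need g(n) with n² + n = o(g(n)) and g(n) = o(n⁴), i.e. O(n²) ≺ g ≺ O(n⁴).
Check each option:
  A. eⁿ — O(eⁿ) does not grow strictly slower than h(n)
  B. n³ — O(n³) is strictly between O(n²) and O(n⁴) ✓
  C. 1 — O(1) does not grow strictly faster than f(n)
  D. 100 — O(1) does not grow strictly faster than f(n)

Only option B (n³) lies strictly between.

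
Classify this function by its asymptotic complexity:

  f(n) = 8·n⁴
O(n⁴)

The dominant term in 8·n⁴ is 8·n⁴, which is Θ(n⁴).
Constants are absorbed, so the tightest bound is O(n⁴).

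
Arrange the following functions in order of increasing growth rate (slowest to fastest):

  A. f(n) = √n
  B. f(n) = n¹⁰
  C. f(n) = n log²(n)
A < C < B

Comparing growth rates:
A = √n is O(√n)
C = n log²(n) is O(n log² n)
B = n¹⁰ is O(n¹⁰)

Therefore, the order from slowest to fastest is: A < C < B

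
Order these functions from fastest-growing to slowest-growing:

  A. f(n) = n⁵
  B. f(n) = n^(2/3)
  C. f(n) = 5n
A > C > B

Comparing growth rates:
A = n⁵ is O(n⁵)
C = 5n is O(n)
B = n^(2/3) is O(n^(2/3))

Therefore, the order from fastest to slowest is: A > C > B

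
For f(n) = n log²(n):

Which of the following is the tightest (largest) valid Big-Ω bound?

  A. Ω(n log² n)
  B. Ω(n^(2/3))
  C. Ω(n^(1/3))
A

f(n) = n log²(n) is Ω(n log² n).
All listed options are valid Big-Ω bounds (lower bounds),
but Ω(n log² n) is the tightest (largest valid bound).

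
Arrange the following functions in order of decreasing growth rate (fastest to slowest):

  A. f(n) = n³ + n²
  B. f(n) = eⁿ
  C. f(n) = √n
B > A > C

Comparing growth rates:
B = eⁿ is O(eⁿ)
A = n³ + n² is O(n³)
C = √n is O(√n)

Therefore, the order from fastest to slowest is: B > A > C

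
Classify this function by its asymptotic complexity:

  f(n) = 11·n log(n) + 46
O(n log n)

The dominant term in 11·n log(n) + 46 is 11·n log(n), which is Θ(n log n).
Lower-order terms (46) are asymptotically negligible.
Constants are absorbed, so the tightest bound is O(n log n).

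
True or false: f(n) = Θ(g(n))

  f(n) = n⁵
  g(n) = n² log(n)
False

f(n) = n⁵ is O(n⁵), and g(n) = n² log(n) is O(n² log n).
Since they have different growth rates, f(n) = Θ(g(n)) is false.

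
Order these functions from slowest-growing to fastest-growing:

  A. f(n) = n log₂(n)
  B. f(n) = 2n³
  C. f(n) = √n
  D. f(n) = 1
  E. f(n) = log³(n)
D < E < C < A < B

Comparing growth rates:
D = 1 is O(1)
E = log³(n) is O(log³ n)
C = √n is O(√n)
A = n log₂(n) is O(n log n)
B = 2n³ is O(n³)

Therefore, the order from slowest to fastest is: D < E < C < A < B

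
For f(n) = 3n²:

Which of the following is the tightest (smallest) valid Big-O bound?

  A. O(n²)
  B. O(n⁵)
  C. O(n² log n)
A

f(n) = 3n² is O(n²).
All listed options are valid Big-O bounds (upper bounds),
but O(n²) is the tightest (smallest valid bound).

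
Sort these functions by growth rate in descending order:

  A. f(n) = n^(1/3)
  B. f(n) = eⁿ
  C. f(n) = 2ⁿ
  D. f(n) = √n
B > C > D > A

Comparing growth rates:
B = eⁿ is O(eⁿ)
C = 2ⁿ is O(2ⁿ)
D = √n is O(√n)
A = n^(1/3) is O(n^(1/3))

Therefore, the order from fastest to slowest is: B > C > D > A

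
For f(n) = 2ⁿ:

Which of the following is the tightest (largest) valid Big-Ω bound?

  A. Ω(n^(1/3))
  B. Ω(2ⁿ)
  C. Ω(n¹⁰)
B

f(n) = 2ⁿ is Ω(2ⁿ).
All listed options are valid Big-Ω bounds (lower bounds),
but Ω(2ⁿ) is the tightest (largest valid bound).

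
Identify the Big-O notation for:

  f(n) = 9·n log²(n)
O(n log² n)

The dominant term in 9·n log²(n) is 9·n log²(n), which is Θ(n log² n).
Constants are absorbed, so the tightest bound is O(n log² n).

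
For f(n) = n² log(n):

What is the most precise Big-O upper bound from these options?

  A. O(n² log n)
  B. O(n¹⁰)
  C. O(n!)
A

f(n) = n² log(n) is O(n² log n).
All listed options are valid Big-O bounds (upper bounds),
but O(n² log n) is the tightest (smallest valid bound).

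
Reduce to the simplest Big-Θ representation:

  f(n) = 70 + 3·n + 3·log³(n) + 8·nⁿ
Θ(nⁿ)

Order the terms by growth rate: 70 ≺ 3·log³(n) ≺ 3·n ≺ 8·nⁿ.
The fastest-growing term 8·nⁿ dominates as n → ∞; dropping its constant factor gives Θ(nⁿ).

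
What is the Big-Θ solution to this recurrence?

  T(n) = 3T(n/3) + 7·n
Θ(n log n)

Master Theorem: a = 3, b = 3, f(n) = 7·n.
Compute the critical exponent d = log₃(3) = 1.
Compare f(n) = Θ(n) against n^d:
  k = 1 = d, so f(n) = Θ(n^d) — Case 2.
  Work is balanced across levels: T(n) = Θ(n^d log n) = Θ(n log n).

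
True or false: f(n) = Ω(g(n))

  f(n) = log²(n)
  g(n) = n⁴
False

f(n) = log²(n) is O(log² n), and g(n) = n⁴ is O(n⁴).
Since O(log² n) grows slower than O(n⁴), f(n) = Ω(g(n)) is false.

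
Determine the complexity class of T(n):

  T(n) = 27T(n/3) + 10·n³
Θ(n³ log n)

Master Theorem: a = 27, b = 3, f(n) = 10·n³.
Compute the critical exponent d = log₃(27) = 3.
Compare f(n) = Θ(n³) against n^d:
  k = 3 = d, so f(n) = Θ(n^d) — Case 2.
  Work is balanced across levels: T(n) = Θ(n^d log n) = Θ(n³ log n).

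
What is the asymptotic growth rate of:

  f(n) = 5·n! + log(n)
Θ(n!)

Order the terms by growth rate: log(n) ≺ 5·n!.
The fastest-growing term 5·n! dominates as n → ∞; dropping its constant factor gives Θ(n!).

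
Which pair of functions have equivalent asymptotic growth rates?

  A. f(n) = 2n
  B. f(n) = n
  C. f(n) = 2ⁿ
A and B

Examining each function:
  A. 2n is O(n)
  B. n is O(n)
  C. 2ⁿ is O(2ⁿ)

Functions A and B both have the same complexity class.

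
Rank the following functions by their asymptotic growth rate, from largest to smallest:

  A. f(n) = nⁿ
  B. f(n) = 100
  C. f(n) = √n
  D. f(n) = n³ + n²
A > D > C > B

Comparing growth rates:
A = nⁿ is O(nⁿ)
D = n³ + n² is O(n³)
C = √n is O(√n)
B = 100 is O(1)

Therefore, the order from fastest to slowest is: A > D > C > B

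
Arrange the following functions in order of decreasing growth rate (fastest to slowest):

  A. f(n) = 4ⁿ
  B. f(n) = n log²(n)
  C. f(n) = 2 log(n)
A > B > C

Comparing growth rates:
A = 4ⁿ is O(4ⁿ)
B = n log²(n) is O(n log² n)
C = 2 log(n) is O(log n)

Therefore, the order from fastest to slowest is: A > B > C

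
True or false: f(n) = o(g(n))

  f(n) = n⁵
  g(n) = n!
True

f(n) = n⁵ is O(n⁵), and g(n) = n! is O(n!).
Since O(n⁵) grows strictly slower than O(n!), f(n) = o(g(n)) is true.
This means lim(n→∞) f(n)/g(n) = 0.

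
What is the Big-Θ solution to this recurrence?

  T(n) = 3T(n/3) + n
Θ(n log n)

Master Theorem: a = 3, b = 3, f(n) = n.
Compute the critical exponent d = log₃(3) = 1.
Compare f(n) = Θ(n) against n^d:
  k = 1 = d, so f(n) = Θ(n^d) — Case 2.
  Work is balanced across levels: T(n) = Θ(n^d log n) = Θ(n log n).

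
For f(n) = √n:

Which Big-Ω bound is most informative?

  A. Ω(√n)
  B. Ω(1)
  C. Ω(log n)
A

f(n) = √n is Ω(√n).
All listed options are valid Big-Ω bounds (lower bounds),
but Ω(√n) is the tightest (largest valid bound).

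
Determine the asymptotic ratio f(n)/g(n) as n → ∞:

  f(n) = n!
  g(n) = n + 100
∞

Since n! (O(n!)) grows faster than n + 100 (O(n)),
the ratio f(n)/g(n) → ∞ as n → ∞.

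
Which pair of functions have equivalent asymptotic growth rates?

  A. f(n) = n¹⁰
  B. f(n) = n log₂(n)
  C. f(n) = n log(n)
B and C

Examining each function:
  A. n¹⁰ is O(n¹⁰)
  B. n log₂(n) is O(n log n)
  C. n log(n) is O(n log n)

Functions B and C both have the same complexity class.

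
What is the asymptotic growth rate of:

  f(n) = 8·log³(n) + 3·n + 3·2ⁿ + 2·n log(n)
Θ(2ⁿ)

Order the terms by growth rate: 8·log³(n) ≺ 3·n ≺ 2·n log(n) ≺ 3·2ⁿ.
The fastest-growing term 3·2ⁿ dominates as n → ∞; dropping its constant factor gives Θ(2ⁿ).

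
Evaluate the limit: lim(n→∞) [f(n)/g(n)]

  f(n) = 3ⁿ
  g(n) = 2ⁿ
∞

Since 3ⁿ (O(3ⁿ)) grows faster than 2ⁿ (O(2ⁿ)),
the ratio f(n)/g(n) → ∞ as n → ∞.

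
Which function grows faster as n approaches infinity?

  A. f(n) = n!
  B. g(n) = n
A

f(n) = n! is O(n!), while g(n) = n is O(n).
Since O(n!) grows faster than O(n), f(n) dominates.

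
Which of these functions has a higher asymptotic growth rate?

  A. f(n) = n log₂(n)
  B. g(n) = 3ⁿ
B

f(n) = n log₂(n) is O(n log n), while g(n) = 3ⁿ is O(3ⁿ).
Since O(3ⁿ) grows faster than O(n log n), g(n) dominates.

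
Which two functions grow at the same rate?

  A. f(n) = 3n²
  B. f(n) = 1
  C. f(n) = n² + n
A and C

Examining each function:
  A. 3n² is O(n²)
  B. 1 is O(1)
  C. n² + n is O(n²)

Functions A and C both have the same complexity class.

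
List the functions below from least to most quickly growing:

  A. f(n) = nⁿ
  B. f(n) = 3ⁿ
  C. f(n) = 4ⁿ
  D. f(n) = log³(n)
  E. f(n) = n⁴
D < E < B < C < A

Comparing growth rates:
D = log³(n) is O(log³ n)
E = n⁴ is O(n⁴)
B = 3ⁿ is O(3ⁿ)
C = 4ⁿ is O(4ⁿ)
A = nⁿ is O(nⁿ)

Therefore, the order from slowest to fastest is: D < E < B < C < A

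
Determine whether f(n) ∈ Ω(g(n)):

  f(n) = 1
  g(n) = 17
True

f(n) = 1 and g(n) = 17 are both O(1).
Big-Ω permits equal growth rates (f ≥ c·g for some c > 0), so f(n) = Ω(g(n)) is true.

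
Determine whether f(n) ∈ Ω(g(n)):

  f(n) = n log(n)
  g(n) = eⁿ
False

f(n) = n log(n) is O(n log n), and g(n) = eⁿ is O(eⁿ).
Since O(n log n) grows slower than O(eⁿ), f(n) = Ω(g(n)) is false.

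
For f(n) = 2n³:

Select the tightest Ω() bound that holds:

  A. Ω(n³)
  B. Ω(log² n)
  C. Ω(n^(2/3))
A

f(n) = 2n³ is Ω(n³).
All listed options are valid Big-Ω bounds (lower bounds),
but Ω(n³) is the tightest (largest valid bound).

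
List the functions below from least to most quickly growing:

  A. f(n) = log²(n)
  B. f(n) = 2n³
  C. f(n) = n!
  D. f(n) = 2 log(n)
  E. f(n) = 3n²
D < A < E < B < C

Comparing growth rates:
D = 2 log(n) is O(log n)
A = log²(n) is O(log² n)
E = 3n² is O(n²)
B = 2n³ is O(n³)
C = n! is O(n!)

Therefore, the order from slowest to fastest is: D < A < E < B < C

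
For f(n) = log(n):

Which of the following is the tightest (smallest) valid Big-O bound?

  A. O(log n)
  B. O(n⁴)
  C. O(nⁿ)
A

f(n) = log(n) is O(log n).
All listed options are valid Big-O bounds (upper bounds),
but O(log n) is the tightest (smallest valid bound).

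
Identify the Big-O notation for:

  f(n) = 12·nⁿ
O(nⁿ)

The dominant term in 12·nⁿ is 12·nⁿ, which is Θ(nⁿ).
Constants are absorbed, so the tightest bound is O(nⁿ).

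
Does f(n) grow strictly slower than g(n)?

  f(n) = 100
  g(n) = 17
False

f(n) = 100 is O(1), and g(n) = 17 is O(1).
Since they have the same growth rate, f(n) = o(g(n)) is false.
(f = o(g) requires f to grow strictly slower, not equal.)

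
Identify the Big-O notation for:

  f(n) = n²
O(n²)

The dominant term in n² is n², which is Θ(n²).
Constants are absorbed, so the tightest bound is O(n²).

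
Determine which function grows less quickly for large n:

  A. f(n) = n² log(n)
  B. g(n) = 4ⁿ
A

f(n) = n² log(n) is O(n² log n), while g(n) = 4ⁿ is O(4ⁿ).
Since O(n² log n) grows slower than O(4ⁿ), f(n) is dominated.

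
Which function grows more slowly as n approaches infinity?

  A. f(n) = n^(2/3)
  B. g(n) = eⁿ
A

f(n) = n^(2/3) is O(n^(2/3)), while g(n) = eⁿ is O(eⁿ).
Since O(n^(2/3)) grows slower than O(eⁿ), f(n) is dominated.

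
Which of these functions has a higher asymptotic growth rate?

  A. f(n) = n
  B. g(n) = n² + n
B

f(n) = n is O(n), while g(n) = n² + n is O(n²).
Since O(n²) grows faster than O(n), g(n) dominates.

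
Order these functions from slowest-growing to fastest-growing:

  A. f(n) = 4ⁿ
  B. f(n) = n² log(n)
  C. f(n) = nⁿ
B < A < C

Comparing growth rates:
B = n² log(n) is O(n² log n)
A = 4ⁿ is O(4ⁿ)
C = nⁿ is O(nⁿ)

Therefore, the order from slowest to fastest is: B < A < C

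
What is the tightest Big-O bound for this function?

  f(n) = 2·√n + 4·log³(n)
O(√n)

The dominant term in 2·√n + 4·log³(n) is 2·√n, which is Θ(√n).
Lower-order terms (4·log³(n)) are asymptotically negligible.
Constants are absorbed, so the tightest bound is O(√n).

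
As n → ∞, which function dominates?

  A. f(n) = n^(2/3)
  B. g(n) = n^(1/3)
A

f(n) = n^(2/3) is O(n^(2/3)), while g(n) = n^(1/3) is O(n^(1/3)).
Since O(n^(2/3)) grows faster than O(n^(1/3)), f(n) dominates.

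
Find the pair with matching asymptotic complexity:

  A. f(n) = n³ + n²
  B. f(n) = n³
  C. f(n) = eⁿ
A and B

Examining each function:
  A. n³ + n² is O(n³)
  B. n³ is O(n³)
  C. eⁿ is O(eⁿ)

Functions A and B both have the same complexity class.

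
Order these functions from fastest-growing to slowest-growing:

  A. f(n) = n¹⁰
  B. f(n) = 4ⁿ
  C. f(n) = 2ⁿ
B > C > A

Comparing growth rates:
B = 4ⁿ is O(4ⁿ)
C = 2ⁿ is O(2ⁿ)
A = n¹⁰ is O(n¹⁰)

Therefore, the order from fastest to slowest is: B > C > A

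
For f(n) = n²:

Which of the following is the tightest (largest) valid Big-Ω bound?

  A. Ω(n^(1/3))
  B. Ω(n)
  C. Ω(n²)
C

f(n) = n² is Ω(n²).
All listed options are valid Big-Ω bounds (lower bounds),
but Ω(n²) is the tightest (largest valid bound).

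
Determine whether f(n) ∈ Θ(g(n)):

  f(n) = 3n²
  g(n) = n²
True

f(n) = 3n² and g(n) = n² are both O(n²).
Since they have the same asymptotic growth rate, f(n) = Θ(g(n)) is true.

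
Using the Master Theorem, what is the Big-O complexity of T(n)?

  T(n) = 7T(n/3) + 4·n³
Θ(n³)

Master Theorem: a = 7, b = 3, f(n) = 4·n³.
Compute the critical exponent d = log₃(7) = 1.771.
Compare f(n) = Θ(n³) against n^d:
  k = 3 > d = 1.771, so f(n) = Ω(n^(d+ε)) — Case 3.
  Regularity: a·(n/b)^3/n^3 = a/b^3 = 7/27 < 1 ✓.
  The top-level work dominates: T(n) = Θ(f(n)) = Θ(n³).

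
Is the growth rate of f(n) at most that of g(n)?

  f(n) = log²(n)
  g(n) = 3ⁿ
True

f(n) = log²(n) is O(log² n), and g(n) = 3ⁿ is O(3ⁿ).
Since O(log² n) ⊆ O(3ⁿ) (f grows no faster than g), f(n) = O(g(n)) is true.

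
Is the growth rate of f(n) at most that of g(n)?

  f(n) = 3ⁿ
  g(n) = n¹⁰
False

f(n) = 3ⁿ is O(3ⁿ), and g(n) = n¹⁰ is O(n¹⁰).
Since O(3ⁿ) grows faster than O(n¹⁰), f(n) = O(g(n)) is false.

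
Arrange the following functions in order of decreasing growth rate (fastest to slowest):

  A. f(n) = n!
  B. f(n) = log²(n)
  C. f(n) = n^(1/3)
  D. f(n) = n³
A > D > C > B

Comparing growth rates:
A = n! is O(n!)
D = n³ is O(n³)
C = n^(1/3) is O(n^(1/3))
B = log²(n) is O(log² n)

Therefore, the order from fastest to slowest is: A > D > C > B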